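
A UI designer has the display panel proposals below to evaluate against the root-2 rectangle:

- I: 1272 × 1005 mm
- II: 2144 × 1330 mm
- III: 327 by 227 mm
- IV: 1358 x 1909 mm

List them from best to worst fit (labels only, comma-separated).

I: 1272/1005 ≈ 1.266 → |1.266 − 1.414| = 0.148
II: 2144/1330 ≈ 1.612 → |1.612 − 1.414| = 0.198
III: 327/227 ≈ 1.441 → |1.441 − 1.414| = 0.027
IV: 1909/1358 ≈ 1.406 → |1.406 − 1.414| = 0.008

IV, III, I, II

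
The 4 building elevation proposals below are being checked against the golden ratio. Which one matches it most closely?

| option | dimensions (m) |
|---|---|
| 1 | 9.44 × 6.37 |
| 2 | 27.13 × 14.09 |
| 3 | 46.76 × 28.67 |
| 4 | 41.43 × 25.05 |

3

Ratios (long/short): 1 ≈ 1.482; 2 ≈ 1.925; 3 ≈ 1.631; 4 ≈ 1.654.
golden ratio ≈ 1.618; option 3 is nearest (Δ 0.013).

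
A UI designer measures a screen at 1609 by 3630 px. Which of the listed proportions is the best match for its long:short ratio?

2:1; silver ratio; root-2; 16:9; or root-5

3630/1609 ≈ 2.256. Nearest candidates are root-5 (2.236, off by 0.020) and silver ratio (2.414, off by 0.158).

root-5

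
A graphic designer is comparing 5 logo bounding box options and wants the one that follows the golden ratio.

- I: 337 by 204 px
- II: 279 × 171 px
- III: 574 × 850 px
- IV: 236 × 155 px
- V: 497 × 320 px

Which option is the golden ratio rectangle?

II

Target golden ratio ≈ 1.618.
I: 1.652 (Δ0.034)  II: 1.632 (Δ0.014)  III: 1.481 (Δ0.137)  IV: 1.523 (Δ0.095)  V: 1.553 (Δ0.065)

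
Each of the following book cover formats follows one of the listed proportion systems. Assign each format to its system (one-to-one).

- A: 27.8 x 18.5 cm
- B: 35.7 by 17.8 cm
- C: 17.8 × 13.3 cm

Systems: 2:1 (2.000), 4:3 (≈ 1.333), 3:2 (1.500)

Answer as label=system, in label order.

A=3:2, B=2:1, C=4:3

A = 27.8/18.5 ≈ 1.503 → 3:2 (1.500)
B = 35.7/17.8 ≈ 2.006 → 2:1 (2.000)
C = 17.8/13.3 ≈ 1.338 → 4:3 (1.333)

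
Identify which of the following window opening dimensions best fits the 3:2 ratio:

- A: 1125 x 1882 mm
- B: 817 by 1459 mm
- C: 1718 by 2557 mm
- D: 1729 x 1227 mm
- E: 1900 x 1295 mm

Target 3:2 ≈ 1.500.
A: 1.673 (Δ0.173)  B: 1.786 (Δ0.286)  C: 1.488 (Δ0.012)  D: 1.409 (Δ0.091)  E: 1.467 (Δ0.033)

C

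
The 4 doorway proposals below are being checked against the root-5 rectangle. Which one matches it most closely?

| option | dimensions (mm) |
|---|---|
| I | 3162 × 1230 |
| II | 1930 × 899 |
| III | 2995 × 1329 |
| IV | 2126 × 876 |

Target root-5 ≈ 2.236.
I: 2.571 (Δ0.335)  II: 2.147 (Δ0.089)  III: 2.254 (Δ0.018)  IV: 2.427 (Δ0.191)

III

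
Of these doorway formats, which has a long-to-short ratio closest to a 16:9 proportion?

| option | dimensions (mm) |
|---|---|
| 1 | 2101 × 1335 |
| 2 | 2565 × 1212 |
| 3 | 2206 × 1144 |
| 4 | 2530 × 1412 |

4

Target 16:9 ≈ 1.778.
1: 1.574 (Δ0.204)  2: 2.116 (Δ0.338)  3: 1.928 (Δ0.150)  4: 1.792 (Δ0.014)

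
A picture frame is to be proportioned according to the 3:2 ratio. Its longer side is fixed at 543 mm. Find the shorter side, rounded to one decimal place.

3:2 = 1.50000.
Shorter side = 543 ÷ 1.50000 ≈ 362.000 → 362.0 mm.

362.0 mm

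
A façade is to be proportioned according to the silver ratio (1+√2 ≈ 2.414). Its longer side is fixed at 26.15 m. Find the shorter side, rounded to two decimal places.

10.83 m

silver ratio ≈ 2.41421.
Shorter side = 26.15 ÷ 2.41421 ≈ 10.8317 → 10.83 m.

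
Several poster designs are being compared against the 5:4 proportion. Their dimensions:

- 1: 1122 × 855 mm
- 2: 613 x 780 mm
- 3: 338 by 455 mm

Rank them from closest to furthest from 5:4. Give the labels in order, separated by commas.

Ratios: 1 = 1122 / 855 ≈ 1.312; 2 = 780 / 613 ≈ 1.272; 3 = 455 / 338 ≈ 1.346.
|Δ from 1.250|: 1 0.062; 2 0.022; 3 0.096.

2, 1, 3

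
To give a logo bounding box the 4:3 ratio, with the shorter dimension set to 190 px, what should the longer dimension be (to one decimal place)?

4:3 ≈ 1.33333.
Longer side = 190 × 1.33333 ≈ 253.333 → 253.3 px.

253.3 px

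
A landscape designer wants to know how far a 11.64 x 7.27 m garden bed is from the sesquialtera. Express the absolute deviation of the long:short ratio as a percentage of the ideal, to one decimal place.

Ratio = 11.64 / 7.27 ≈ 1.6011.
Ideal 3:2 = 1.5000. |1.6011 − 1.5000| / 1.5000 ≈ 6.74% → 6.7%.

6.7%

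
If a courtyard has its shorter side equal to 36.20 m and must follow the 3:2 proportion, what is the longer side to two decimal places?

54.30 m

3:2 = 1.50000.
Longer side = 36.20 × 1.50000 ≈ 54.3000 → 54.30 m.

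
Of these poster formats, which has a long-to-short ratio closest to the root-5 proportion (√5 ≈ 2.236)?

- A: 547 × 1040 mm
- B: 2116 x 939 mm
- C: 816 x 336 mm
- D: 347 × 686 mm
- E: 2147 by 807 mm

B

Ratios (long/short): A ≈ 1.901; B ≈ 2.253; C ≈ 2.429; D ≈ 1.977; E ≈ 2.660.
root-5 ≈ 2.236; option B is nearest (Δ 0.017).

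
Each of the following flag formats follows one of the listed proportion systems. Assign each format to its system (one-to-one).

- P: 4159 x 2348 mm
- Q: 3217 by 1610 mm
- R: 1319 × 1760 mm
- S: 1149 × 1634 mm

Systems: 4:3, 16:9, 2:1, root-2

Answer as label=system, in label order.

P = 4159/2348 ≈ 1.771 → 16:9 (1.778)
Q = 3217/1610 ≈ 1.998 → 2:1 (2.000)
R = 1760/1319 ≈ 1.334 → 4:3 (1.333)
S = 1634/1149 ≈ 1.422 → root-2 (1.414)

P=16:9, Q=2:1, R=4:3, S=root-2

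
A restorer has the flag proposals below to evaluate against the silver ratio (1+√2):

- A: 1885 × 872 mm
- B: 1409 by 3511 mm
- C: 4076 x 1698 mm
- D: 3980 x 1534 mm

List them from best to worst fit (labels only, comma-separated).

A: 1885/872 ≈ 2.162 → |2.162 − 2.414| = 0.252
B: 3511/1409 ≈ 2.492 → |2.492 − 2.414| = 0.078
C: 4076/1698 ≈ 2.400 → |2.400 − 2.414| = 0.014
D: 3980/1534 ≈ 2.595 → |2.595 − 2.414| = 0.181

C, B, D, A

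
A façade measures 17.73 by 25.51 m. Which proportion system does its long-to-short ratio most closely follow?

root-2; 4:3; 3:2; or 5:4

root-2

Ratio = 25.51 / 17.73 ≈ 1.439.
Distances: root-2 1.414 (Δ 0.025); 4:3 1.333 (Δ 0.106); 3:2 1.500 (Δ 0.061); 5:4 1.250 (Δ 0.189).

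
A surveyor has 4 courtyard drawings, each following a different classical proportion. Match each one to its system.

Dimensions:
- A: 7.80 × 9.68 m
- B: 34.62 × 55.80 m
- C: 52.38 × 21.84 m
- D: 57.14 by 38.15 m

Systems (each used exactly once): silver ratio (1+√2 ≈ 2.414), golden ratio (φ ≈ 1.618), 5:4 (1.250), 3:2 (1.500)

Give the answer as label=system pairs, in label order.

A = 9.68/7.80 ≈ 1.241 → 5:4 (1.250)
B = 55.80/34.62 ≈ 1.612 → golden ratio (1.618)
C = 52.38/21.84 ≈ 2.398 → silver ratio (2.414)
D = 57.14/38.15 ≈ 1.498 → 3:2 (1.500)

A=5:4, B=golden ratio, C=silver ratio, D=3:2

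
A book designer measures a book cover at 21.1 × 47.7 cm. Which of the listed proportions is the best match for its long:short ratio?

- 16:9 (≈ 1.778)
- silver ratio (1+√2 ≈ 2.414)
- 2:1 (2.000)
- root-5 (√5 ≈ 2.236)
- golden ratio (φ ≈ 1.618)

root-5

Ratio = 47.7 / 21.1 ≈ 2.261.
Distances: 16:9 1.778 (Δ 0.483); silver ratio 2.414 (Δ 0.153); 2:1 2.000 (Δ 0.261); root-5 2.236 (Δ 0.025); golden ratio 1.618 (Δ 0.643).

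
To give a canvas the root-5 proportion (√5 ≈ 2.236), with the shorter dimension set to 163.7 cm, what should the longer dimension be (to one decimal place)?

366.0 cm

root-5 ≈ 2.23607.
Longer side = 163.7 × 2.23607 ≈ 366.045 → 366.0 cm.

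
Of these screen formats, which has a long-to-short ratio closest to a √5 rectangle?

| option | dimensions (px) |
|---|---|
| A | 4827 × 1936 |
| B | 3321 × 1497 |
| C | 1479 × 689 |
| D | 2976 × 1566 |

Ratios (long/short): A ≈ 2.493; B ≈ 2.218; C ≈ 2.147; D ≈ 1.900.
root-5 ≈ 2.236; option B is nearest (Δ 0.018).

B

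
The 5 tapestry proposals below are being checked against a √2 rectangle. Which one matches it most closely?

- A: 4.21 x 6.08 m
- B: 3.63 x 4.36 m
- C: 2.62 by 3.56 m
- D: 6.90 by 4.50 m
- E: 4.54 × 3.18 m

Target root-2 ≈ 1.414.
A: 1.444 (Δ0.030)  B: 1.201 (Δ0.213)  C: 1.359 (Δ0.055)  D: 1.533 (Δ0.119)  E: 1.428 (Δ0.014)

E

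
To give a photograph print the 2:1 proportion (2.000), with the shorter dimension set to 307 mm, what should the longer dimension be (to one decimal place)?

614.0 mm

2:1 = 2.00000.
Longer side = 307 × 2.00000 ≈ 614.000 → 614.0 mm.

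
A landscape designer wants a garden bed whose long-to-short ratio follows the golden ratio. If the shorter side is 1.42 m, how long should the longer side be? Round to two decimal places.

2.30 m

golden ratio ≈ 1.61803.
Longer side = 1.42 × 1.61803 ≈ 2.2976 → 2.30 m.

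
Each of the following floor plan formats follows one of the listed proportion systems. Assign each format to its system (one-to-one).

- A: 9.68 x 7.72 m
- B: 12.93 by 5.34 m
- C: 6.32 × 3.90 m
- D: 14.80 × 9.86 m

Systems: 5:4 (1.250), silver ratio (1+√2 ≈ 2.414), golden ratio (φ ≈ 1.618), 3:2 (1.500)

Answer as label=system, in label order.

Ratios: A ≈ 1.254; B ≈ 2.421; C ≈ 1.621; D ≈ 1.501.
Targets: 5:4 ≈ 1.250; silver ratio ≈ 2.414; golden ratio ≈ 1.618; 3:2 ≈ 1.500.

A=5:4, B=silver ratio, C=golden ratio, D=3:2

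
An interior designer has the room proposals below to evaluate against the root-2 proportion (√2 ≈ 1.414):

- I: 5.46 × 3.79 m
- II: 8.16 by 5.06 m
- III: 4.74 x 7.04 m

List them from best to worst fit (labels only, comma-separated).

I, III, II

I: 5.46/3.79 ≈ 1.441 → |1.441 − 1.414| = 0.027
II: 8.16/5.06 ≈ 1.613 → |1.613 − 1.414| = 0.199
III: 7.04/4.74 ≈ 1.485 → |1.485 − 1.414| = 0.071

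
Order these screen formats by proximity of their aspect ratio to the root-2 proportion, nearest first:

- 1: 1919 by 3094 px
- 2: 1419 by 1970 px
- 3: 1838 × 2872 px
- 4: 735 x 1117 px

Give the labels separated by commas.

Ratios: 1 = 3094 / 1919 ≈ 1.612; 2 = 1970 / 1419 ≈ 1.388; 3 = 2872 / 1838 ≈ 1.563; 4 = 1117 / 735 ≈ 1.520.
|Δ from 1.414|: 1 0.198; 2 0.026; 3 0.149; 4 0.106.

2, 4, 3, 1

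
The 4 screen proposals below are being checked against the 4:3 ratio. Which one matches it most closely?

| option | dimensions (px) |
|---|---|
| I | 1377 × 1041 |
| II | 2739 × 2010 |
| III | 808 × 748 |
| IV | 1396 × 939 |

I

Ratios (long/short): I ≈ 1.323; II ≈ 1.363; III ≈ 1.080; IV ≈ 1.487.
4:3 ≈ 1.333; option I is nearest (Δ 0.010).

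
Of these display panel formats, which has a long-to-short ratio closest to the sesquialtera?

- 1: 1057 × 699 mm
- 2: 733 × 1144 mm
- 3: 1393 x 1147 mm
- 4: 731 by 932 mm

1

Target 3:2 ≈ 1.500.
1: 1.512 (Δ0.012)  2: 1.561 (Δ0.061)  3: 1.214 (Δ0.286)  4: 1.275 (Δ0.225)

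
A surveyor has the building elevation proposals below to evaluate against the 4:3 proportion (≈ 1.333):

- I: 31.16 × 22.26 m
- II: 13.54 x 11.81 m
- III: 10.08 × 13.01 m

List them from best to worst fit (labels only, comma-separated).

III, I, II

I: 31.16/22.26 ≈ 1.400 → |1.400 − 1.333| = 0.067
II: 13.54/11.81 ≈ 1.146 → |1.146 − 1.333| = 0.187
III: 13.01/10.08 ≈ 1.291 → |1.291 − 1.333| = 0.042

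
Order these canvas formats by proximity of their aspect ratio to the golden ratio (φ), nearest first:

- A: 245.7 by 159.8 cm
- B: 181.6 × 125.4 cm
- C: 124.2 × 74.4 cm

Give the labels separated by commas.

C, A, B

Ratios: A = 245.7 / 159.8 ≈ 1.538; B = 181.6 / 125.4 ≈ 1.448; C = 124.2 / 74.4 ≈ 1.669.
|Δ from 1.618|: A 0.080; B 0.170; C 0.051.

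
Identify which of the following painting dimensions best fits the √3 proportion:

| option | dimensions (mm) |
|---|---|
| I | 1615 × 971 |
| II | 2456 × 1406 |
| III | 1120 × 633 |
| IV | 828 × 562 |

II

Target root-3 ≈ 1.732.
I: 1.663 (Δ0.069)  II: 1.747 (Δ0.015)  III: 1.769 (Δ0.037)  IV: 1.473 (Δ0.259)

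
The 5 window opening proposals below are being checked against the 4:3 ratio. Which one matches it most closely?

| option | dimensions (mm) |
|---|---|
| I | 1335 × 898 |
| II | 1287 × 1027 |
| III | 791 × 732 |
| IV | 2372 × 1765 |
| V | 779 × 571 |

IV

Target 4:3 ≈ 1.333.
I: 1.487 (Δ0.154)  II: 1.253 (Δ0.080)  III: 1.081 (Δ0.252)  IV: 1.344 (Δ0.011)  V: 1.364 (Δ0.031)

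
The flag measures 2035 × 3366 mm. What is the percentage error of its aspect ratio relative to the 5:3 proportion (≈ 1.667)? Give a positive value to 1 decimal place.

Ratio = 3366 / 2035 ≈ 1.6541.
Ideal 5:3 ≈ 1.6667. |1.6541 − 1.6667| / 1.6667 ≈ 0.76% → 0.8%.

0.8%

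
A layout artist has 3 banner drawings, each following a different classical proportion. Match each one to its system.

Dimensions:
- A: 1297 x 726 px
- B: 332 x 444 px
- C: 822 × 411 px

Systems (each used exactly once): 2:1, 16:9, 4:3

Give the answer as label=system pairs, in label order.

A = 1297/726 ≈ 1.787 → 16:9 (1.778)
B = 444/332 ≈ 1.337 → 4:3 (1.333)
C = 822/411 ≈ 2.000 → 2:1 (2.000)

A=16:9, B=4:3, C=2:1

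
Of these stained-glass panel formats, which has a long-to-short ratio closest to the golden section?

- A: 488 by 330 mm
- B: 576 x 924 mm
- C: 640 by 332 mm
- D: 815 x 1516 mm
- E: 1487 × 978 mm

Target golden ratio ≈ 1.618.
A: 1.479 (Δ0.139)  B: 1.604 (Δ0.014)  C: 1.928 (Δ0.310)  D: 1.860 (Δ0.242)  E: 1.520 (Δ0.098)

B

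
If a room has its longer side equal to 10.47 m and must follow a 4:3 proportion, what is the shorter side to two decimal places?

7.85 m

4:3 ≈ 1.33333.
Shorter side = 10.47 ÷ 1.33333 ≈ 7.8525 → 7.85 m.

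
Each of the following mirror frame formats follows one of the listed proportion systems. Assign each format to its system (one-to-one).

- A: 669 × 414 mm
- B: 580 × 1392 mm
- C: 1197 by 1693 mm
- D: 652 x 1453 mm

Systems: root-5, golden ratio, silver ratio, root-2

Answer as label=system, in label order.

A=golden ratio, B=silver ratio, C=root-2, D=root-5

A = 669/414 ≈ 1.616 → golden ratio (1.618)
B = 1392/580 ≈ 2.400 → silver ratio (2.414)
C = 1693/1197 ≈ 1.414 → root-2 (1.414)
D = 1453/652 ≈ 2.229 → root-5 (2.236)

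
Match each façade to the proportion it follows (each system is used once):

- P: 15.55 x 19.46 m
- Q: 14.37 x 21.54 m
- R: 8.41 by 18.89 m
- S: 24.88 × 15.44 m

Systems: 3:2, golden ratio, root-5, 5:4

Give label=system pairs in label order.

Ratios: P ≈ 1.251; Q ≈ 1.499; R ≈ 2.246; S ≈ 1.611.
Targets: 3:2 ≈ 1.500; golden ratio ≈ 1.618; root-5 ≈ 2.236; 5:4 ≈ 1.250.

P=5:4, Q=3:2, R=root-5, S=golden ratio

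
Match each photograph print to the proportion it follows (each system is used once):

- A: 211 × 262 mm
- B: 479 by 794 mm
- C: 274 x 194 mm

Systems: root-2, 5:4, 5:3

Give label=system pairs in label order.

A=5:4, B=5:3, C=root-2

Ratios: A ≈ 1.242; B ≈ 1.658; C ≈ 1.412.
Targets: root-2 ≈ 1.414; 5:4 ≈ 1.250; 5:3 ≈ 1.667.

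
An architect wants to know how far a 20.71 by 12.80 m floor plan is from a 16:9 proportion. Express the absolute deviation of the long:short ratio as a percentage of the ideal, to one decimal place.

9.0%

Ratio = 20.71 / 12.80 ≈ 1.6180.
Ideal 16:9 ≈ 1.7778. |1.6180 − 1.7778| / 1.7778 ≈ 8.99% → 9.0%.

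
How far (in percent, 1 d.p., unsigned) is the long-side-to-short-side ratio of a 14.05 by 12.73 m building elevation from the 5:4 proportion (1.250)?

11.7%

Ratio = 14.05 / 12.73 ≈ 1.1037.
Ideal 5:4 = 1.2500. |1.1037 − 1.2500| / 1.2500 ≈ 11.70% → 11.7%.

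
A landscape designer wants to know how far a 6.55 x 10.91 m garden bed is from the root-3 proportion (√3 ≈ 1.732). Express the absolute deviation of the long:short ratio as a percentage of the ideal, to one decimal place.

Ratio = 10.91 / 6.55 ≈ 1.6656.
Ideal root-3 ≈ 1.7321. |1.6656 − 1.7321| / 1.7321 ≈ 3.84% → 3.8%.

3.8%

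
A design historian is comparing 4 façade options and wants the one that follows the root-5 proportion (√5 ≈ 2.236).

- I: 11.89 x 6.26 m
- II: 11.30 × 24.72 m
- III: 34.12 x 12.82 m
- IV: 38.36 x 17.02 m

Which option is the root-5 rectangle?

Ratios (long/short): I ≈ 1.899; II ≈ 2.188; III ≈ 2.661; IV ≈ 2.254.
root-5 ≈ 2.236; option IV is nearest (Δ 0.018).

IV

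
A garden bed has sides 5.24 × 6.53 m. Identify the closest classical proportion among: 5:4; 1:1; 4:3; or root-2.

5:4

6.53/5.24 ≈ 1.246. Nearest candidates are 5:4 (1.250, off by 0.004) and 4:3 (1.333, off by 0.087).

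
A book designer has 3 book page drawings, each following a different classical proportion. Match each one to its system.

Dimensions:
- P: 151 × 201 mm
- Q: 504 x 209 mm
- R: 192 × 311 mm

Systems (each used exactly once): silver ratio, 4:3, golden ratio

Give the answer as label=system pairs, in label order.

P=4:3, Q=silver ratio, R=golden ratio

Ratios: P ≈ 1.331; Q ≈ 2.411; R ≈ 1.620.
Targets: silver ratio ≈ 2.414; 4:3 ≈ 1.333; golden ratio ≈ 1.618.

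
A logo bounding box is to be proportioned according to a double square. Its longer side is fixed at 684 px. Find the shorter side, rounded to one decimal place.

342.0 px

2:1 = 2.00000.
Shorter side = 684 ÷ 2.00000 ≈ 342.000 → 342.0 px.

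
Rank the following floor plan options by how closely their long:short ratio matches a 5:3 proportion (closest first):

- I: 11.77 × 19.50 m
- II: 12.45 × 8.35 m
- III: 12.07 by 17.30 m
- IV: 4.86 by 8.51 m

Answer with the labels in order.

I, IV, II, III

Ratios: I = 19.50 / 11.77 ≈ 1.657; II = 12.45 / 8.35 ≈ 1.491; III = 17.30 / 12.07 ≈ 1.433; IV = 8.51 / 4.86 ≈ 1.751.
|Δ from 1.667|: I 0.010; II 0.176; III 0.234; IV 0.084.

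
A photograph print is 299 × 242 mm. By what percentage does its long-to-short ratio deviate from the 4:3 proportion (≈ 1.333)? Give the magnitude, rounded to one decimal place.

Ratio = 299 / 242 ≈ 1.2355.
Ideal 4:3 ≈ 1.3333. |1.2355 − 1.3333| / 1.3333 ≈ 7.34% → 7.3%.

7.3%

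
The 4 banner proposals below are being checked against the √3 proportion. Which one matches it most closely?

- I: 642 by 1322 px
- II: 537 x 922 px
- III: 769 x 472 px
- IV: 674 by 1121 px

Target root-3 ≈ 1.732.
I: 2.059 (Δ0.327)  II: 1.717 (Δ0.015)  III: 1.629 (Δ0.103)  IV: 1.663 (Δ0.069)

II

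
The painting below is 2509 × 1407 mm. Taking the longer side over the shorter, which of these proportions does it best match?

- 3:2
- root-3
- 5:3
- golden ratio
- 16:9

16:9

Ratio = 2509 / 1407 ≈ 1.783.
Distances: 3:2 1.500 (Δ 0.283); root-3 1.732 (Δ 0.051); 5:3 1.667 (Δ 0.116); golden ratio 1.618 (Δ 0.165); 16:9 1.778 (Δ 0.005).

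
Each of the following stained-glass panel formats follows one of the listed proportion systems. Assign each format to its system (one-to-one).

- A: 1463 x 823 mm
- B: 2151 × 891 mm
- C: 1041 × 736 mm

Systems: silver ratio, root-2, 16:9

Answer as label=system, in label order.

A=16:9, B=silver ratio, C=root-2

A = 1463/823 ≈ 1.778 → 16:9 (1.778)
B = 2151/891 ≈ 2.414 → silver ratio (2.414)
C = 1041/736 ≈ 1.414 → root-2 (1.414)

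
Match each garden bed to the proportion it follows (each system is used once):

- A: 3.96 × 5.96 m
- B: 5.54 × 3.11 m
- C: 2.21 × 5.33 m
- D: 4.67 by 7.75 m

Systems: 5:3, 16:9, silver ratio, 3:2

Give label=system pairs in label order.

A=3:2, B=16:9, C=silver ratio, D=5:3

Ratios: A ≈ 1.505; B ≈ 1.781; C ≈ 2.412; D ≈ 1.660.
Targets: 5:3 ≈ 1.667; 16:9 ≈ 1.778; silver ratio ≈ 2.414; 3:2 ≈ 1.500.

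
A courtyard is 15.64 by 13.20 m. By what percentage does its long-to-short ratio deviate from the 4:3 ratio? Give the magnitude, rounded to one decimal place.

Ratio = 15.64 / 13.20 ≈ 1.1848.
Ideal 4:3 ≈ 1.3333. |1.1848 − 1.3333| / 1.3333 ≈ 11.14% → 11.1%.

11.1%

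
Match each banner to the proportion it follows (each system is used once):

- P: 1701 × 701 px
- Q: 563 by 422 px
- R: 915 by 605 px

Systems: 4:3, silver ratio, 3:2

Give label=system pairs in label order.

Ratios: P ≈ 2.427; Q ≈ 1.334; R ≈ 1.512.
Targets: 4:3 ≈ 1.333; silver ratio ≈ 2.414; 3:2 ≈ 1.500.

P=silver ratio, Q=4:3, R=3:2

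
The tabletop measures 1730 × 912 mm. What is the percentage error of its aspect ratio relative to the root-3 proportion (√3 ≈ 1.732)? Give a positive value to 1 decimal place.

Ratio = 1730 / 912 ≈ 1.8969.
Ideal root-3 ≈ 1.7321. |1.8969 − 1.7321| / 1.7321 ≈ 9.51% → 9.5%.

9.5%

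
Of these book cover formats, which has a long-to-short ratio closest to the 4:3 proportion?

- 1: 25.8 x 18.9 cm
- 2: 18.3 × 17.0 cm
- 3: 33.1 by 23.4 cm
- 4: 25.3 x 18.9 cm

Target 4:3 ≈ 1.333.
1: 1.365 (Δ0.032)  2: 1.076 (Δ0.257)  3: 1.415 (Δ0.082)  4: 1.339 (Δ0.006)

4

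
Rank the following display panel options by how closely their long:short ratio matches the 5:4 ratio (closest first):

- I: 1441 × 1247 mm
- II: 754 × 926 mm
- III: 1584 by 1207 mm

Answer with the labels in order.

II, III, I

Ratios: I = 1441 / 1247 ≈ 1.156; II = 926 / 754 ≈ 1.228; III = 1584 / 1207 ≈ 1.312.
|Δ from 1.250|: I 0.094; II 0.022; III 0.062.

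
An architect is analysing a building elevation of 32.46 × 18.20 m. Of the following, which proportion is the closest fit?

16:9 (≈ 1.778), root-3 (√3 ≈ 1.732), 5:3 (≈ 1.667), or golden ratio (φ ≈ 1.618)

16:9

Ratio = 32.46 / 18.20 ≈ 1.784.
Distances: 16:9 1.778 (Δ 0.006); root-3 1.732 (Δ 0.052); 5:3 1.667 (Δ 0.117); golden ratio 1.618 (Δ 0.166).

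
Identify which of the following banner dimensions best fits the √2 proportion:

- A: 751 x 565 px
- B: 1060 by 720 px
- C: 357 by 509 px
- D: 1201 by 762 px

Target root-2 ≈ 1.414.
A: 1.329 (Δ0.085)  B: 1.472 (Δ0.058)  C: 1.426 (Δ0.012)  D: 1.576 (Δ0.162)

C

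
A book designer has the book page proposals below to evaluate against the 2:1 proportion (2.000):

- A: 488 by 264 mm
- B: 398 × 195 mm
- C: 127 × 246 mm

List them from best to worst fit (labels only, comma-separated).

Ratios: A = 488 / 264 ≈ 1.848; B = 398 / 195 ≈ 2.041; C = 246 / 127 ≈ 1.937.
|Δ from 2.000|: A 0.152; B 0.041; C 0.063.

B, C, A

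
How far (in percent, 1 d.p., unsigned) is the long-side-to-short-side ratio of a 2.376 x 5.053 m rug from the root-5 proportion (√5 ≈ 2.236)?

Ratio = 5.053 / 2.376 ≈ 2.1267.
Ideal root-5 ≈ 2.2361. |2.1267 − 2.2361| / 2.2361 ≈ 4.89% → 4.9%.

4.9%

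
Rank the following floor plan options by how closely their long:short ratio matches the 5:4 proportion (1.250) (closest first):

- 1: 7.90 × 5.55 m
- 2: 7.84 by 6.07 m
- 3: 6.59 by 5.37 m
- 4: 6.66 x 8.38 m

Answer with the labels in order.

Ratios: 1 = 7.90 / 5.55 ≈ 1.423; 2 = 7.84 / 6.07 ≈ 1.292; 3 = 6.59 / 5.37 ≈ 1.227; 4 = 8.38 / 6.66 ≈ 1.258.
|Δ from 1.250|: 1 0.173; 2 0.042; 3 0.023; 4 0.008.

4, 3, 2, 1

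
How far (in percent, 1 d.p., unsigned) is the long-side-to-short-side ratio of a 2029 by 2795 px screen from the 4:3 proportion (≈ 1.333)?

3.3%

Ratio = 2795 / 2029 ≈ 1.3775.
Ideal 4:3 ≈ 1.3333. |1.3775 − 1.3333| / 1.3333 ≈ 3.32% → 3.3%.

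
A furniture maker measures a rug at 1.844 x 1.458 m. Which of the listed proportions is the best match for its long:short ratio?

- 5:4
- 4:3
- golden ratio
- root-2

1.844/1.458 ≈ 1.265. Nearest candidates are 5:4 (1.250, off by 0.015) and 4:3 (1.333, off by 0.068).

5:4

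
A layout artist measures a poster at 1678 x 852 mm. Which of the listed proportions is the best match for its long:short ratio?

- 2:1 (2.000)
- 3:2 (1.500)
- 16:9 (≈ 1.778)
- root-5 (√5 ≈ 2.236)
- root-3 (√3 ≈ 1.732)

2:1

Ratio = 1678 / 852 ≈ 1.969.
Distances: 2:1 2.000 (Δ 0.031); 3:2 1.500 (Δ 0.469); 16:9 1.778 (Δ 0.191); root-5 2.236 (Δ 0.267); root-3 1.732 (Δ 0.237).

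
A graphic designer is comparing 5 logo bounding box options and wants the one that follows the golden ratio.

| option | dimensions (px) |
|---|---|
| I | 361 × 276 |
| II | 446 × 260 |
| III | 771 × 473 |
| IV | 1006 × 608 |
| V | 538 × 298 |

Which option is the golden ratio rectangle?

III

Target golden ratio ≈ 1.618.
I: 1.308 (Δ0.310)  II: 1.715 (Δ0.097)  III: 1.630 (Δ0.012)  IV: 1.655 (Δ0.037)  V: 1.805 (Δ0.187)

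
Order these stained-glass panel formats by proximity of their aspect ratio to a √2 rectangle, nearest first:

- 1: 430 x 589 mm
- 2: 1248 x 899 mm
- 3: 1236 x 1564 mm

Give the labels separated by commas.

2, 1, 3

Ratios: 1 = 589 / 430 ≈ 1.370; 2 = 1248 / 899 ≈ 1.388; 3 = 1564 / 1236 ≈ 1.265.
|Δ from 1.414|: 1 0.044; 2 0.026; 3 0.149.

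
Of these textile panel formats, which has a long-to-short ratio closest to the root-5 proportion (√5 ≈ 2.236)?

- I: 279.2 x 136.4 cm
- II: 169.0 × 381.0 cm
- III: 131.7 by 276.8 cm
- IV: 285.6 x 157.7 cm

II

Ratios (long/short): I ≈ 2.047; II ≈ 2.254; III ≈ 2.102; IV ≈ 1.811.
root-5 ≈ 2.236; option II is nearest (Δ 0.018).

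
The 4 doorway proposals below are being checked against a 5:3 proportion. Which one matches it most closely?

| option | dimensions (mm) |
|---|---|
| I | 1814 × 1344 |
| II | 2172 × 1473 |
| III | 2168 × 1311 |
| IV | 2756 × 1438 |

III

Ratios (long/short): I ≈ 1.350; II ≈ 1.475; III ≈ 1.654; IV ≈ 1.917.
5:3 ≈ 1.667; option III is nearest (Δ 0.013).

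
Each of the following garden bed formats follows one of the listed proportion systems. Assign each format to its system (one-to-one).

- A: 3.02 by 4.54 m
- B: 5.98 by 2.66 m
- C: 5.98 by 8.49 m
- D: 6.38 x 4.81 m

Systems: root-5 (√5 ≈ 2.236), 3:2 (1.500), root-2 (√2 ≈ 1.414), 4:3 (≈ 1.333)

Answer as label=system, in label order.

A=3:2, B=root-5, C=root-2, D=4:3

Ratios: A ≈ 1.503; B ≈ 2.248; C ≈ 1.420; D ≈ 1.326.
Targets: root-5 ≈ 2.236; 3:2 ≈ 1.500; root-2 ≈ 1.414; 4:3 ≈ 1.333.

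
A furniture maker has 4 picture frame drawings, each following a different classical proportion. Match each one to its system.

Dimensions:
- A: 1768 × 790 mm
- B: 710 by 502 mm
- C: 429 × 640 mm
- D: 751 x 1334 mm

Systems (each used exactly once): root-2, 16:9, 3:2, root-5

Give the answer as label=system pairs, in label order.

Ratios: A ≈ 2.238; B ≈ 1.414; C ≈ 1.492; D ≈ 1.776.
Targets: root-2 ≈ 1.414; 16:9 ≈ 1.778; 3:2 ≈ 1.500; root-5 ≈ 2.236.

A=root-5, B=root-2, C=3:2, D=16:9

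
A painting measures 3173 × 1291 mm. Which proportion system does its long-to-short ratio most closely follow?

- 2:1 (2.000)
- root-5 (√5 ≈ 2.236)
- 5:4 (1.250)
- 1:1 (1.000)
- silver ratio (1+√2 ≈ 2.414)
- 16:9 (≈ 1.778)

3173/1291 ≈ 2.458. Nearest candidates are silver ratio (2.414, off by 0.044) and root-5 (2.236, off by 0.222).

silver ratio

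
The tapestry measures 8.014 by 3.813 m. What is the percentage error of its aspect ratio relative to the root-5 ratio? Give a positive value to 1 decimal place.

6.0%

Ratio = 8.014 / 3.813 ≈ 2.1018.
Ideal root-5 ≈ 2.2361. |2.1018 − 2.2361| / 2.2361 ≈ 6.01% → 6.0%.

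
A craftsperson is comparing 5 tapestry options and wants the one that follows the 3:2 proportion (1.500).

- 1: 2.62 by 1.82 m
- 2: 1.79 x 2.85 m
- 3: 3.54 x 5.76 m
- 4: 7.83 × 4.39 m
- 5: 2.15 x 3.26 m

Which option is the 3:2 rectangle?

Ratios (long/short): 1 ≈ 1.440; 2 ≈ 1.592; 3 ≈ 1.627; 4 ≈ 1.784; 5 ≈ 1.516.
3:2 ≈ 1.500; option 5 is nearest (Δ 0.016).

5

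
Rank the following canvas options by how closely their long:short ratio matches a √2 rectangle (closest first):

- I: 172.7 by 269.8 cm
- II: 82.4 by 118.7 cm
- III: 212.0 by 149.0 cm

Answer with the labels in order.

III, II, I

Ratios: I = 269.8 / 172.7 ≈ 1.562; II = 118.7 / 82.4 ≈ 1.441; III = 212.0 / 149.0 ≈ 1.423.
|Δ from 1.414|: I 0.148; II 0.027; III 0.009.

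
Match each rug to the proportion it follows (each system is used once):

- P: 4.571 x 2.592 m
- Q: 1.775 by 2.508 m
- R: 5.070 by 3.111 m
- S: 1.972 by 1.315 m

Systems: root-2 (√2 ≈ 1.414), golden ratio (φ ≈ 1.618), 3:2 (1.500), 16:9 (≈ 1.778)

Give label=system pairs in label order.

P = 4.571/2.592 ≈ 1.764 → 16:9 (1.778)
Q = 2.508/1.775 ≈ 1.413 → root-2 (1.414)
R = 5.070/3.111 ≈ 1.630 → golden ratio (1.618)
S = 1.972/1.315 ≈ 1.500 → 3:2 (1.500)

P=16:9, Q=root-2, R=golden ratio, S=3:2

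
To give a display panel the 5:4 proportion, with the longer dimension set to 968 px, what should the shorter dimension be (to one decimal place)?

5:4 = 1.25000.
Shorter side = 968 ÷ 1.25000 ≈ 774.400 → 774.4 px.

774.4 px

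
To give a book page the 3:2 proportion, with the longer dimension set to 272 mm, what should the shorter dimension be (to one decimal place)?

3:2 = 1.50000.
Shorter side = 272 ÷ 1.50000 ≈ 181.333 → 181.3 mm.

181.3 mm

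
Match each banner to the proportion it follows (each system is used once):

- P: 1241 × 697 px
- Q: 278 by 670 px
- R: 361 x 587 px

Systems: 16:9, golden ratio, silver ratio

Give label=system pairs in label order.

P = 1241/697 ≈ 1.780 → 16:9 (1.778)
Q = 670/278 ≈ 2.410 → silver ratio (2.414)
R = 587/361 ≈ 1.626 → golden ratio (1.618)

P=16:9, Q=silver ratio, R=golden ratio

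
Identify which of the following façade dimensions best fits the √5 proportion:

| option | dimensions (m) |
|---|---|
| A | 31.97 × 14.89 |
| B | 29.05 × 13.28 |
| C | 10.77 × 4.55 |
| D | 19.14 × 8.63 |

Ratios (long/short): A ≈ 2.147; B ≈ 2.188; C ≈ 2.367; D ≈ 2.218.
root-5 ≈ 2.236; option D is nearest (Δ 0.018).

D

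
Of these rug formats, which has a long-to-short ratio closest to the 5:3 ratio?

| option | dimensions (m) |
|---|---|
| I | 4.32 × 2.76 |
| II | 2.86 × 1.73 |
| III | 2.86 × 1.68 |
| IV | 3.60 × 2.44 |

Ratios (long/short): I ≈ 1.565; II ≈ 1.653; III ≈ 1.702; IV ≈ 1.475.
5:3 ≈ 1.667; option II is nearest (Δ 0.014).

II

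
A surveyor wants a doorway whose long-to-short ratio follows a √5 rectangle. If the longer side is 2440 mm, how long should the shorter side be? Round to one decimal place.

1091.2 mm

root-5 ≈ 2.23607.
Shorter side = 2440 ÷ 2.23607 ≈ 1091.200 → 1091.2 mm.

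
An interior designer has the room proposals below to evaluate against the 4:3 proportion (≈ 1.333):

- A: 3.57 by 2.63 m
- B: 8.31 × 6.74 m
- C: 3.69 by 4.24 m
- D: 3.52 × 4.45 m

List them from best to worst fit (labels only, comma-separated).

A, D, B, C

Ratios: A = 3.57 / 2.63 ≈ 1.357; B = 8.31 / 6.74 ≈ 1.233; C = 4.24 / 3.69 ≈ 1.149; D = 4.45 / 3.52 ≈ 1.264.
|Δ from 1.333|: A 0.024; B 0.100; C 0.184; D 0.069.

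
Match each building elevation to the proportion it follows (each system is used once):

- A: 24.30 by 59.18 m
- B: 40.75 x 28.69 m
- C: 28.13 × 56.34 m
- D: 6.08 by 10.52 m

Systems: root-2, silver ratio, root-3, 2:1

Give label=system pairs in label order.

A=silver ratio, B=root-2, C=2:1, D=root-3

A = 59.18/24.30 ≈ 2.435 → silver ratio (2.414)
B = 40.75/28.69 ≈ 1.420 → root-2 (1.414)
C = 56.34/28.13 ≈ 2.003 → 2:1 (2.000)
D = 10.52/6.08 ≈ 1.730 → root-3 (1.732)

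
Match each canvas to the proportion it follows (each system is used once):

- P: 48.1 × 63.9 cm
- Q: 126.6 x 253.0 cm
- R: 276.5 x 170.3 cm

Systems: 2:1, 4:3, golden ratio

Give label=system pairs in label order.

Ratios: P ≈ 1.328; Q ≈ 1.998; R ≈ 1.624.
Targets: 2:1 ≈ 2.000; 4:3 ≈ 1.333; golden ratio ≈ 1.618.

P=4:3, Q=2:1, R=golden ratio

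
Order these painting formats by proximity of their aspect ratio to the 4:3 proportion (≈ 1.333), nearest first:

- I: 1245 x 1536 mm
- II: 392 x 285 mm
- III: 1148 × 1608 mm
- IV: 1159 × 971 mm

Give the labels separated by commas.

II, III, I, IV

Ratios: I = 1536 / 1245 ≈ 1.234; II = 392 / 285 ≈ 1.375; III = 1608 / 1148 ≈ 1.401; IV = 1159 / 971 ≈ 1.194.
|Δ from 1.333|: I 0.099; II 0.042; III 0.068; IV 0.139.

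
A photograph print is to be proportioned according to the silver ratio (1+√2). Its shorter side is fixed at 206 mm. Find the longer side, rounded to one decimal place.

497.3 mm

silver ratio ≈ 2.41421.
Longer side = 206 × 2.41421 ≈ 497.327 → 497.3 mm.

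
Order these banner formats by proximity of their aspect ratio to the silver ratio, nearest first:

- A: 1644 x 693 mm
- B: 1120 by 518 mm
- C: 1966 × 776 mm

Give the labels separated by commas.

Ratios: A = 1644 / 693 ≈ 2.372; B = 1120 / 518 ≈ 2.162; C = 1966 / 776 ≈ 2.534.
|Δ from 2.414|: A 0.042; B 0.252; C 0.120.

A, C, B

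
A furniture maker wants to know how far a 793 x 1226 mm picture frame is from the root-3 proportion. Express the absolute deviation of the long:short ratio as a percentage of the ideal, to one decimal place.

10.7%

Ratio = 1226 / 793 ≈ 1.5460.
Ideal root-3 ≈ 1.7321. |1.5460 − 1.7321| / 1.7321 ≈ 10.74% → 10.7%.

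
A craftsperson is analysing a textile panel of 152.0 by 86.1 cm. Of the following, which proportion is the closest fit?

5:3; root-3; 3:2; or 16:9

16:9

152.0/86.1 ≈ 1.765. Nearest candidates are 16:9 (1.778, off by 0.013) and root-3 (1.732, off by 0.033).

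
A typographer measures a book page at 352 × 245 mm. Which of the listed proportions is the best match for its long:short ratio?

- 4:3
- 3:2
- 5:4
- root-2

root-2

Ratio = 352 / 245 ≈ 1.437.
Distances: 4:3 1.333 (Δ 0.104); 3:2 1.500 (Δ 0.063); 5:4 1.250 (Δ 0.187); root-2 1.414 (Δ 0.023).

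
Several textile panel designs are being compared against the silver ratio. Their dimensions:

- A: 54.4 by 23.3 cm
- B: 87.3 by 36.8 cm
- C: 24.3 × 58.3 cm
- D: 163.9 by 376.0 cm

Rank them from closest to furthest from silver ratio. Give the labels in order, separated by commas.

C, B, A, D

Ratios: A = 54.4 / 23.3 ≈ 2.335; B = 87.3 / 36.8 ≈ 2.372; C = 58.3 / 24.3 ≈ 2.399; D = 376.0 / 163.9 ≈ 2.294.
|Δ from 2.414|: A 0.079; B 0.042; C 0.015; D 0.120.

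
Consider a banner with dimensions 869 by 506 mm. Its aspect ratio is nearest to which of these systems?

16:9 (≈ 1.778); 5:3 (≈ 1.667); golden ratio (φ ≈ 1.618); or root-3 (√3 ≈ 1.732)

root-3

869/506 ≈ 1.717. Nearest candidates are root-3 (1.732, off by 0.015) and 5:3 (1.667, off by 0.050).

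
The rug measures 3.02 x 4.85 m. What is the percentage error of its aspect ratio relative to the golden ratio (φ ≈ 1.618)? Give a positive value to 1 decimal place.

0.7%

Ratio = 4.85 / 3.02 ≈ 1.6060.
Ideal golden ratio ≈ 1.6180. |1.6060 − 1.6180| / 1.6180 ≈ 0.74% → 0.7%.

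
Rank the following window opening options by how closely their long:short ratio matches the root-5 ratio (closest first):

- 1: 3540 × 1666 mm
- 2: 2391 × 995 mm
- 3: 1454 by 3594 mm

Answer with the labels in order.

1, 2, 3

Ratios: 1 = 3540 / 1666 ≈ 2.125; 2 = 2391 / 995 ≈ 2.403; 3 = 3594 / 1454 ≈ 2.472.
|Δ from 2.236|: 1 0.111; 2 0.167; 3 0.236.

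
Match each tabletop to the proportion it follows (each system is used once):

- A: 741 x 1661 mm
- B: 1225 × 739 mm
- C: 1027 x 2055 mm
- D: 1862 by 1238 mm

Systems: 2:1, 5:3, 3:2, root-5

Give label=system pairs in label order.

A = 1661/741 ≈ 2.242 → root-5 (2.236)
B = 1225/739 ≈ 1.658 → 5:3 (1.667)
C = 2055/1027 ≈ 2.001 → 2:1 (2.000)
D = 1862/1238 ≈ 1.504 → 3:2 (1.500)

A=root-5, B=5:3, C=2:1, D=3:2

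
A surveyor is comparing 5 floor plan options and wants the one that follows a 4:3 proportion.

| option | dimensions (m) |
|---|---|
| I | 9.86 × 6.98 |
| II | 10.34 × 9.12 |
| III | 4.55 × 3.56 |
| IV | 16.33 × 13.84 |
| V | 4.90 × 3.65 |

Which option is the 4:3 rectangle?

Target 4:3 ≈ 1.333.
I: 1.413 (Δ0.080)  II: 1.134 (Δ0.199)  III: 1.278 (Δ0.055)  IV: 1.180 (Δ0.153)  V: 1.342 (Δ0.009)

V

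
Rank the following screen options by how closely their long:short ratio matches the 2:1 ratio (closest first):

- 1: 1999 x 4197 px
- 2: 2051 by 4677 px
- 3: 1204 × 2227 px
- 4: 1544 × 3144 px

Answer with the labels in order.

Ratios: 1 = 4197 / 1999 ≈ 2.100; 2 = 4677 / 2051 ≈ 2.280; 3 = 2227 / 1204 ≈ 1.850; 4 = 3144 / 1544 ≈ 2.036.
|Δ from 2.000|: 1 0.100; 2 0.280; 3 0.150; 4 0.036.

4, 1, 3, 2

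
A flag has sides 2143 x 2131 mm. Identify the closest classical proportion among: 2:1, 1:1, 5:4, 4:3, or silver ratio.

Ratio = 2143 / 2131 ≈ 1.006.
Distances: 2:1 2.000 (Δ 0.994); 1:1 1.000 (Δ 0.006); 5:4 1.250 (Δ 0.244); 4:3 1.333 (Δ 0.327); silver ratio 2.414 (Δ 1.408).

1:1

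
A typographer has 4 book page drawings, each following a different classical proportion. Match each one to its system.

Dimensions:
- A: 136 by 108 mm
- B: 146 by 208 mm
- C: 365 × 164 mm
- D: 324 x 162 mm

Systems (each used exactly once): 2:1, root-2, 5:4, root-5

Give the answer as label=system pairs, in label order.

Ratios: A ≈ 1.259; B ≈ 1.425; C ≈ 2.226; D ≈ 2.000.
Targets: 2:1 ≈ 2.000; root-2 ≈ 1.414; 5:4 ≈ 1.250; root-5 ≈ 2.236.

A=5:4, B=root-2, C=root-5, D=2:1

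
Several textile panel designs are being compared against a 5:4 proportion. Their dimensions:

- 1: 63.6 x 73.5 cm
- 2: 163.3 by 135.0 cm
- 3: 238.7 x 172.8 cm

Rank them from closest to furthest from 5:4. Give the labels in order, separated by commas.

1: 73.5/63.6 ≈ 1.156 → |1.156 − 1.250| = 0.094
2: 163.3/135.0 ≈ 1.210 → |1.210 − 1.250| = 0.040
3: 238.7/172.8 ≈ 1.381 → |1.381 − 1.250| = 0.131

2, 1, 3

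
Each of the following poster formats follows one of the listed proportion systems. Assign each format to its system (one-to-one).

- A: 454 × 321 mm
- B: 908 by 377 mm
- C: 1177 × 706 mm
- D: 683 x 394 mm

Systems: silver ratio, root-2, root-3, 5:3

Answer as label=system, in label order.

A = 454/321 ≈ 1.414 → root-2 (1.414)
B = 908/377 ≈ 2.408 → silver ratio (2.414)
C = 1177/706 ≈ 1.667 → 5:3 (1.667)
D = 683/394 ≈ 1.734 → root-3 (1.732)

A=root-2, B=silver ratio, C=5:3, D=root-3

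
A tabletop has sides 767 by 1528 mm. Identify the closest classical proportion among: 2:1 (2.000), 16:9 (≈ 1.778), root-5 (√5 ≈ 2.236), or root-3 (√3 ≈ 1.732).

1528/767 ≈ 1.992. Nearest candidates are 2:1 (2.000, off by 0.008) and 16:9 (1.778, off by 0.214).

2:1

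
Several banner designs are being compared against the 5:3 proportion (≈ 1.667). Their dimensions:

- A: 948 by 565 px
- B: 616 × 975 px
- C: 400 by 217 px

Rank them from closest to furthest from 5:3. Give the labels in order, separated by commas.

Ratios: A = 948 / 565 ≈ 1.678; B = 975 / 616 ≈ 1.583; C = 400 / 217 ≈ 1.843.
|Δ from 1.667|: A 0.011; B 0.084; C 0.176.

A, B, C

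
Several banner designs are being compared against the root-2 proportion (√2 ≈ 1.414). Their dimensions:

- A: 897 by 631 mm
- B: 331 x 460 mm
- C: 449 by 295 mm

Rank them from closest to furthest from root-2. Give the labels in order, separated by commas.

A: 897/631 ≈ 1.422 → |1.422 − 1.414| = 0.008
B: 460/331 ≈ 1.390 → |1.390 − 1.414| = 0.024
C: 449/295 ≈ 1.522 → |1.522 − 1.414| = 0.108

A, B, C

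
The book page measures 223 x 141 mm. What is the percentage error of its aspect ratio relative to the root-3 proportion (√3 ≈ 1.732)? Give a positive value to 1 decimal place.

8.7%

Ratio = 223 / 141 ≈ 1.5816.
Ideal root-3 ≈ 1.7321. |1.5816 − 1.7321| / 1.7321 ≈ 8.69% → 8.7%.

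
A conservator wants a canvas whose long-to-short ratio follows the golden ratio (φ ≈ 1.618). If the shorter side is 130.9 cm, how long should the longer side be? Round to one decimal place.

211.8 cm

golden ratio ≈ 1.61803.
Longer side = 130.9 × 1.61803 ≈ 211.800 → 211.8 cm.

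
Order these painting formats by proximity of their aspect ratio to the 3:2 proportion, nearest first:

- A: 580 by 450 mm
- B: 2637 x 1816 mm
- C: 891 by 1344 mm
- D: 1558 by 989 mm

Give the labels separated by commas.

A: 580/450 ≈ 1.289 → |1.289 − 1.500| = 0.211
B: 2637/1816 ≈ 1.452 → |1.452 − 1.500| = 0.048
C: 1344/891 ≈ 1.508 → |1.508 − 1.500| = 0.008
D: 1558/989 ≈ 1.575 → |1.575 − 1.500| = 0.075

C, B, D, A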